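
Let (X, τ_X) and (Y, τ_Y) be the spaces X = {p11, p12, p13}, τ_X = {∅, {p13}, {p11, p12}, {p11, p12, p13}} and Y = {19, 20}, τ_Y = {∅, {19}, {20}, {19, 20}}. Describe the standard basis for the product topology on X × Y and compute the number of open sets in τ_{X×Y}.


Basis B = {∅ × ∅, {p13} × {19}, {p13} × {20}, {p11, p12} × {19}, {p11, p12} × {20}, {p13} × {19, 20}, {p11, p12, p13} × {19}, {p11, p12, p13} × {20}, {p11, p12} × {19, 20}, {p11, p12, p13} × {19, 20}}; |τ_{X×Y}| = 16.

Enumerate products U × V with U ∈ τ_X, V ∈ τ_Y (deduplicated):
  ∅ × ∅ = {} (∅)
  {p13} × {19} = {(p13,19)}
  {p13} × {20} = {(p13,20)}
  {p11, p12} × {19} = {(p11,19), (p12,19)}
  {p11, p12} × {20} = {(p11,20), (p12,20)}
  {p13} × {19, 20} = {(p13,19), (p13,20)}
  {p11, p12, p13} × {19} = {(p11,19), (p12,19), (p13,19)}
  {p11, p12, p13} × {20} = {(p11,20), (p12,20), (p13,20)}
  {p11, p12} × {19, 20} = {(p11,19), (p11,20), (p12,19), (p12,20)}
  {p11, p12, p13} × {19, 20} = {(p11,19), (p11,20), (p12,19), (p12,20), (p13,19), (p13,20)}
These 10 distinct sets form the basis B.
Close under arbitrary unions to get τ_{X×Y}; counting gives |τ_{X×Y}| = 16.


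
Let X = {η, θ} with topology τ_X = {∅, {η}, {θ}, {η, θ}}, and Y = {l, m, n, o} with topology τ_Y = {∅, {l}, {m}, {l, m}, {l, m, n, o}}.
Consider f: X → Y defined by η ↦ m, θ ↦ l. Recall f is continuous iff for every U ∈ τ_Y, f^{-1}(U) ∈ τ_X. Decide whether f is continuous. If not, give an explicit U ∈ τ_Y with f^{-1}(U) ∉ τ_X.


f IS continuous.

Compute f^{-1}(U) for each U ∈ τ_Y:
  U = ∅: f^{-1}(U) = ∅ ∈ τ_X ✓.
  U = {l}: f^{-1}(U) = {θ} ∈ τ_X ✓.
  U = {m}: f^{-1}(U) = {η} ∈ τ_X ✓.
  U = {l, m}: f^{-1}(U) = {η, θ} ∈ τ_X ✓.
  U = {l, m, n, o}: f^{-1}(U) = {η, θ} ∈ τ_X ✓.
Every preimage lies in τ_X, so f IS continuous.


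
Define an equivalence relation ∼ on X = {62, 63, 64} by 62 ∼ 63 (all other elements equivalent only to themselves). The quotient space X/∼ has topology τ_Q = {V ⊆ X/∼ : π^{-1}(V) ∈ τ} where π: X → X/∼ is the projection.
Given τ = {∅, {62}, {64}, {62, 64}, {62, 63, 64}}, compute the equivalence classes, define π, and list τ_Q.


X/∼ = {[62=63], [64]}; |τ_Q| = 3.

Equivalence classes: [62=63], [64].
Quotient map π: X → X/∼ sends 62 ↦ [62=63], 63 ↦ [62=63], 64 ↦ [64].
For each subset V ⊆ X/∼, compute π^{-1}(V) ⊆ X and check whether π^{-1}(V) ∈ τ. V is open in τ_Q iff π^{-1}(V) ∈ τ.
  V = {}: π^{-1}(V) = ∅ ∈ τ ✓.
  V = {[62=63]}: π^{-1}(V) = {62, 63} ∉ τ ✗.
  V = {[64]}: π^{-1}(V) = {64} ∈ τ ✓.
  V = {[62=63], [64]}: π^{-1}(V) = {62, 63, 64} ∈ τ ✓.
Open sets in the quotient: τ_Q = {{}, {[64]}, {[62=63], [64]}} (3 elements).


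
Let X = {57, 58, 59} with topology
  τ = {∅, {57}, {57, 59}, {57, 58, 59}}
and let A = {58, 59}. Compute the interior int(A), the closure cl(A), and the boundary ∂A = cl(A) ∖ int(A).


int(A) = ∅, cl(A) = {58, 59}, ∂A = {58, 59}.

Closed sets in (X, τ) are complements of opens:
  closed(X, τ) = {∅, {58}, {58, 59}, {57, 58, 59}}.
int(A) = ⋃ {U ∈ τ : U ⊆ A}. Opens contained in A: ∅.
Taking the union of these: int(A) = ∅.
cl(A) = ⋂ {C closed : A ⊆ C}. Closed sets containing A: {58, 59}, {57, 58, 59}.
Intersecting these: cl(A) = {58, 59}.
∂A = cl(A) ∖ int(A) = {58, 59} ∖ ∅ = {58, 59}.


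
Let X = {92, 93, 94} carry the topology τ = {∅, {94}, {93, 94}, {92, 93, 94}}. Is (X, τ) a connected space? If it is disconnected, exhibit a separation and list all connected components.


(X, τ) is connected.

Find clopen sets (U ∈ τ with X ∖ U ∈ τ):
  U = ∅, X ∖ U = {92, 93, 94} — both open, so U is clopen.
  U = {92, 93, 94}, X ∖ U = ∅ — both open, so U is clopen.
Only trivial clopens (∅ and X) exist, so (X, τ) is connected.
Compute connected components by grouping points that agree on all clopens:
  component: {92, 93, 94}


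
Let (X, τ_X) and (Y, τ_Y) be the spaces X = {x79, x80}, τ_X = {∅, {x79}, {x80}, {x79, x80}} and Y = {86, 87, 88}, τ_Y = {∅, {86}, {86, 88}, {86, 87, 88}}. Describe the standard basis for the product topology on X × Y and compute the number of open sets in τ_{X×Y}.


Basis B = {∅ × ∅, {x79} × {86}, {x80} × {86}, {x79} × {86, 88}, {x79, x80} × {86}, {x80} × {86, 88}, {x79} × {86, 87, 88}, {x80} × {86, 87, 88}, {x79, x80} × {86, 88}, {x79, x80} × {86, 87, 88}}; |τ_{X×Y}| = 16.

Enumerate products U × V with U ∈ τ_X, V ∈ τ_Y (deduplicated):
  ∅ × ∅ = {} (∅)
  {x79} × {86} = {(x79,86)}
  {x80} × {86} = {(x80,86)}
  {x79} × {86, 88} = {(x79,86), (x79,88)}
  {x79, x80} × {86} = {(x79,86), (x80,86)}
  {x80} × {86, 88} = {(x80,86), (x80,88)}
  {x79} × {86, 87, 88} = {(x79,86), (x79,87), (x79,88)}
  {x80} × {86, 87, 88} = {(x80,86), (x80,87), (x80,88)}
  {x79, x80} × {86, 88} = {(x79,86), (x79,88), (x80,86), (x80,88)}
  {x79, x80} × {86, 87, 88} = {(x79,86), (x79,87), (x79,88), (x80,86), (x80,87), (x80,88)}
These 10 distinct sets form the basis B.
Close under arbitrary unions to get τ_{X×Y}; counting gives |τ_{X×Y}| = 16.


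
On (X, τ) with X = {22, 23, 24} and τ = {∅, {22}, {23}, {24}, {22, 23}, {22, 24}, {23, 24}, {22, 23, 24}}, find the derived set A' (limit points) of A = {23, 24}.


A' = ∅

For each x ∈ X, list the open sets U ∈ τ with x ∈ U, then check whether U ∩ (A ∖ {x}) ≠ ∅ for every such U.
  x = 22: open {22} ∋ x has {22} ∩ (A ∖ {22}) = ∅, so x is NOT a limit point.
  x = 23: open {23} ∋ x has {23} ∩ (A ∖ {23}) = ∅, so x is NOT a limit point.
  x = 24: open {24} ∋ x has {24} ∩ (A ∖ {24}) = ∅, so x is NOT a limit point.
Collecting: A' = ∅.


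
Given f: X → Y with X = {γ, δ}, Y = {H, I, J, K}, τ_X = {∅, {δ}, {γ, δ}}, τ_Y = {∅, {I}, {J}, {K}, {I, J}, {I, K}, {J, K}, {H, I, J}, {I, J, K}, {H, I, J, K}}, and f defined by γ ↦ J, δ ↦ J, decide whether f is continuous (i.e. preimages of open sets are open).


f IS continuous.

Compute f^{-1}(U) for each U ∈ τ_Y:
  U = ∅: f^{-1}(U) = ∅ ∈ τ_X ✓.
  U = {I}: f^{-1}(U) = ∅ ∈ τ_X ✓.
  U = {J}: f^{-1}(U) = {γ, δ} ∈ τ_X ✓.
  U = {K}: f^{-1}(U) = ∅ ∈ τ_X ✓.
  U = {I, J}: f^{-1}(U) = {γ, δ} ∈ τ_X ✓.
  U = {I, K}: f^{-1}(U) = ∅ ∈ τ_X ✓.
  U = {J, K}: f^{-1}(U) = {γ, δ} ∈ τ_X ✓.
  U = {H, I, J}: f^{-1}(U) = {γ, δ} ∈ τ_X ✓.
  U = {I, J, K}: f^{-1}(U) = {γ, δ} ∈ τ_X ✓.
  U = {H, I, J, K}: f^{-1}(U) = {γ, δ} ∈ τ_X ✓.
Every preimage lies in τ_X, so f IS continuous.


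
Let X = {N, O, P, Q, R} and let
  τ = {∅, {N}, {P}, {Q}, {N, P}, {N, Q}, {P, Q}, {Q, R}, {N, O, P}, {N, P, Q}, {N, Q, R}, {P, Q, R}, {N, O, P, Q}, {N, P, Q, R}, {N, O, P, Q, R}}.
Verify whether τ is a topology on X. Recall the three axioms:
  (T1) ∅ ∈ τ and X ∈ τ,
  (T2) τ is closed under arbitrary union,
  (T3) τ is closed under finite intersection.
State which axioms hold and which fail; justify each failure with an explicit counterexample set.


τ IS a topology on X.

Axiom (T1): ∅ ∈ τ? Yes; X ∈ τ? Yes.
Axiom (T2/T3): check pairwise unions and intersections of members of τ.
All pairwise intersections and unions checked — each lies in τ. Therefore τ satisfies (T1), (T2), (T3): it IS a topology on X.


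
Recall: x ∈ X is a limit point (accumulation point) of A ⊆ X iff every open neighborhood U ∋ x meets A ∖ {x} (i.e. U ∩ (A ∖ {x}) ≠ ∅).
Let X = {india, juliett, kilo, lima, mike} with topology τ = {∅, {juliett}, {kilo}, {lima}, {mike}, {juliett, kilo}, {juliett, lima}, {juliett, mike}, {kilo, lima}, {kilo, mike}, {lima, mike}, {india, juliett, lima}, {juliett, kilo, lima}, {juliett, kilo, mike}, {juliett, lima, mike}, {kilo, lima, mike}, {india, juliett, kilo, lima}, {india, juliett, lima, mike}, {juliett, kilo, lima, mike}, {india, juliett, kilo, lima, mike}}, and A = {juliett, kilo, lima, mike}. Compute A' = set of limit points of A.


A' = {india}

For each x ∈ X, list the open sets U ∈ τ with x ∈ U, then check whether U ∩ (A ∖ {x}) ≠ ∅ for every such U.
  x = india: opens ∋ x are {india, juliett, lima}, {india, juliett, kilo, lima}, {india, juliett, lima, mike}, {india, juliett, kilo, lima, mike}; each meets A ∖ {india}, so x IS a limit point.
  x = juliett: open {juliett} ∋ x has {juliett} ∩ (A ∖ {juliett}) = ∅, so x is NOT a limit point.
  x = kilo: open {kilo} ∋ x has {kilo} ∩ (A ∖ {kilo}) = ∅, so x is NOT a limit point.
  x = lima: open {lima} ∋ x has {lima} ∩ (A ∖ {lima}) = ∅, so x is NOT a limit point.
  x = mike: open {mike} ∋ x has {mike} ∩ (A ∖ {mike}) = ∅, so x is NOT a limit point.
Collecting: A' = {india}.


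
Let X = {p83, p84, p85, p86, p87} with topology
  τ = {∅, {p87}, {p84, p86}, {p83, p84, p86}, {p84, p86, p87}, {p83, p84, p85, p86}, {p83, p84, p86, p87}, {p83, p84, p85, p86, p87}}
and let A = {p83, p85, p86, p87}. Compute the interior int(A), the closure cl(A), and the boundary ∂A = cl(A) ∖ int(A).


int(A) = {p87}, cl(A) = {p83, p84, p85, p86, p87}, ∂A = {p83, p84, p85, p86}.

Closed sets in (X, τ) are complements of opens:
  closed(X, τ) = {∅, {p85}, {p87}, {p83, p85}, {p85, p87}, {p83, p85, p87}, {p83, p84, p85, p86}, {p83, p84, p85, p86, p87}}.
int(A) = ⋃ {U ∈ τ : U ⊆ A}. Opens contained in A: ∅, {p87}.
Taking the union of these: int(A) = {p87}.
cl(A) = ⋂ {C closed : A ⊆ C}. Closed sets containing A: {p83, p84, p85, p86, p87}.
Intersecting these: cl(A) = {p83, p84, p85, p86, p87}.
∂A = cl(A) ∖ int(A) = {p83, p84, p85, p86, p87} ∖ {p87} = {p83, p84, p85, p86}.


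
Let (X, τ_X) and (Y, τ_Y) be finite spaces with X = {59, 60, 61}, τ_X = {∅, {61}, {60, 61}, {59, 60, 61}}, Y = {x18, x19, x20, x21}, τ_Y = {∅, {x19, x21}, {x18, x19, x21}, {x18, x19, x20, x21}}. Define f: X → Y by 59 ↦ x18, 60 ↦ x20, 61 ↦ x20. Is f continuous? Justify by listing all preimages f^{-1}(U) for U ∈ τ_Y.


f is NOT continuous.

Compute f^{-1}(U) for each U ∈ τ_Y:
  U = ∅: f^{-1}(U) = ∅ ∈ τ_X ✓.
  U = {x19, x21}: f^{-1}(U) = ∅ ∈ τ_X ✓.
  U = {x18, x19, x21}: f^{-1}(U) = {59} ∉ τ_X ✗.
  U = {x18, x19, x20, x21}: f^{-1}(U) = {59, 60, 61} ∈ τ_X ✓.
Found U = {x18, x19, x21} with f^{-1}(U) = {59} not in τ_X. Therefore f is NOT continuous.


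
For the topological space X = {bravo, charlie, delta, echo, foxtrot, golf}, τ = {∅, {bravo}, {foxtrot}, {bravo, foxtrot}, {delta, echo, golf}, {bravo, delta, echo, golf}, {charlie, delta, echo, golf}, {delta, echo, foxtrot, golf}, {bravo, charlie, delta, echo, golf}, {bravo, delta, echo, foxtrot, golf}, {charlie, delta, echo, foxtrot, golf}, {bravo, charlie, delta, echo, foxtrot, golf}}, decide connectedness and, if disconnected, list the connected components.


(X, τ) is disconnected; components = [{bravo}, {foxtrot}, {charlie, delta, echo, golf}].

Find clopen sets (U ∈ τ with X ∖ U ∈ τ):
  U = ∅, X ∖ U = {bravo, charlie, delta, echo, foxtrot, golf} — both open, so U is clopen.
  U = {bravo}, X ∖ U = {charlie, delta, echo, foxtrot, golf} — both open, so U is clopen.
  U = {foxtrot}, X ∖ U = {bravo, charlie, delta, echo, golf} — both open, so U is clopen.
  U = {bravo, foxtrot}, X ∖ U = {charlie, delta, echo, golf} — both open, so U is clopen.
  U = {charlie, delta, echo, golf}, X ∖ U = {bravo, foxtrot} — both open, so U is clopen.
  U = {bravo, charlie, delta, echo, golf}, X ∖ U = {foxtrot} — both open, so U is clopen.
  U = {charlie, delta, echo, foxtrot, golf}, X ∖ U = {bravo} — both open, so U is clopen.
  U = {bravo, charlie, delta, echo, foxtrot, golf}, X ∖ U = ∅ — both open, so U is clopen.
Nontrivial clopen(s) exist: e.g. {charlie, delta, echo, golf}. So (X, τ) is disconnected.
Compute connected components by grouping points that agree on all clopens:
  component: {bravo}
  component: {foxtrot}
  component: {charlie, delta, echo, golf}


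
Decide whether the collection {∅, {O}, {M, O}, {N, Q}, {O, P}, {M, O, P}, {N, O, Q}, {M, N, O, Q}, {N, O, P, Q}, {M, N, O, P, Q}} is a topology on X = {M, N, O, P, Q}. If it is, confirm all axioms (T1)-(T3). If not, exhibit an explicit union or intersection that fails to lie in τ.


τ IS a topology on X.

Axiom (T1): ∅ ∈ τ? Yes; X ∈ τ? Yes.
Axiom (T2/T3): check pairwise unions and intersections of members of τ.
All pairwise intersections and unions checked — each lies in τ. Therefore τ satisfies (T1), (T2), (T3): it IS a topology on X.


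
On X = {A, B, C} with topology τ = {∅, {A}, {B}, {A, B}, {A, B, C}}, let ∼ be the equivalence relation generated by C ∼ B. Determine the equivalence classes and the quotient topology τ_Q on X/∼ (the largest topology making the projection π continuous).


X/∼ = {[A], [B=C]}; |τ_Q| = 3.

Equivalence classes: [A], [B=C].
Quotient map π: X → X/∼ sends A ↦ [A], B ↦ [B=C], C ↦ [B=C].
For each subset V ⊆ X/∼, compute π^{-1}(V) ⊆ X and check whether π^{-1}(V) ∈ τ. V is open in τ_Q iff π^{-1}(V) ∈ τ.
  V = {}: π^{-1}(V) = ∅ ∈ τ ✓.
  V = {[A]}: π^{-1}(V) = {A} ∈ τ ✓.
  V = {[B=C]}: π^{-1}(V) = {B, C} ∉ τ ✗.
  V = {[A], [B=C]}: π^{-1}(V) = {A, B, C} ∈ τ ✓.
Open sets in the quotient: τ_Q = {{}, {[A]}, {[A], [B=C]}} (3 elements).


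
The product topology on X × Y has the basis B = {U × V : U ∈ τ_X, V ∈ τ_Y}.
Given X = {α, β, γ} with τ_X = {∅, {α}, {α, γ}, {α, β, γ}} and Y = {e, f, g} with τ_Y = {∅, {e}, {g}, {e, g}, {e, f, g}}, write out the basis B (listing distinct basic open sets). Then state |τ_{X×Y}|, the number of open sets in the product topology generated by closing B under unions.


Basis B = {∅ × ∅, {α} × {e}, {α} × {g}, {α} × {e, g}, {α, γ} × {e}, {α, γ} × {g}, {α} × {e, f, g}, {α, β, γ} × {e}, {α, β, γ} × {g}, {α, γ} × {e, g}, {α, γ} × {e, f, g}, {α, β, γ} × {e, g}, {α, β, γ} × {e, f, g}}; |τ_{X×Y}| = 30.

Enumerate products U × V with U ∈ τ_X, V ∈ τ_Y (deduplicated):
  ∅ × ∅ = {} (∅)
  {α} × {e} = {(α,e)}
  {α} × {g} = {(α,g)}
  {α} × {e, g} = {(α,e), (α,g)}
  {α, γ} × {e} = {(α,e), (γ,e)}
  {α, γ} × {g} = {(α,g), (γ,g)}
  {α} × {e, f, g} = {(α,e), (α,f), (α,g)}
  {α, β, γ} × {e} = {(α,e), (β,e), (γ,e)}
  {α, β, γ} × {g} = {(α,g), (β,g), (γ,g)}
  {α, γ} × {e, g} = {(α,e), (α,g), (γ,e), (γ,g)}
  {α, γ} × {e, f, g} = {(α,e), (α,f), (α,g), (γ,e), (γ,f), (γ,g)}
  {α, β, γ} × {e, g} = {(α,e), (α,g), (β,e), (β,g), (γ,e), (γ,g)}
  {α, β, γ} × {e, f, g} = {(α,e), (α,f), (α,g), (β,e), (β,f), (β,g), (γ,e), (γ,f), (γ,g)}
These 13 distinct sets form the basis B.
Close under arbitrary unions to get τ_{X×Y}; counting gives |τ_{X×Y}| = 30.


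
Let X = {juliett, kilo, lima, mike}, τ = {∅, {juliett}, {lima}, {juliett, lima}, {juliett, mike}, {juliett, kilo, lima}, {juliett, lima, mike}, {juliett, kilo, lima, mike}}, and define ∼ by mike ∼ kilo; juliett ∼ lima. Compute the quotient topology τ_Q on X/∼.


X/∼ = {[juliett=lima], [kilo=mike]}; |τ_Q| = 3.

Equivalence classes: [juliett=lima], [kilo=mike].
Quotient map π: X → X/∼ sends juliett ↦ [juliett=lima], kilo ↦ [kilo=mike], lima ↦ [juliett=lima], mike ↦ [kilo=mike].
For each subset V ⊆ X/∼, compute π^{-1}(V) ⊆ X and check whether π^{-1}(V) ∈ τ. V is open in τ_Q iff π^{-1}(V) ∈ τ.
  V = {}: π^{-1}(V) = ∅ ∈ τ ✓.
  V = {[juliett=lima]}: π^{-1}(V) = {juliett, lima} ∈ τ ✓.
  V = {[kilo=mike]}: π^{-1}(V) = {kilo, mike} ∉ τ ✗.
  V = {[juliett=lima], [kilo=mike]}: π^{-1}(V) = {juliett, kilo, lima, mike} ∈ τ ✓.
Open sets in the quotient: τ_Q = {{}, {[juliett=lima]}, {[juliett=lima], [kilo=mike]}} (3 elements).


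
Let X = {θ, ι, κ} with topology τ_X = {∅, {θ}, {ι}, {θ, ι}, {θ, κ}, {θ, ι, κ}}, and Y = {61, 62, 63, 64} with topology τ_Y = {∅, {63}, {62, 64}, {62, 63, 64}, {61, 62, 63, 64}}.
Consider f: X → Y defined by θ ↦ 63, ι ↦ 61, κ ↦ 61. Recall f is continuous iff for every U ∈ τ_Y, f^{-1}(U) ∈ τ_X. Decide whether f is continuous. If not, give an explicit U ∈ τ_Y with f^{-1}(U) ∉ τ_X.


f IS continuous.

Compute f^{-1}(U) for each U ∈ τ_Y:
  U = ∅: f^{-1}(U) = ∅ ∈ τ_X ✓.
  U = {63}: f^{-1}(U) = {θ} ∈ τ_X ✓.
  U = {62, 64}: f^{-1}(U) = ∅ ∈ τ_X ✓.
  U = {62, 63, 64}: f^{-1}(U) = {θ} ∈ τ_X ✓.
  U = {61, 62, 63, 64}: f^{-1}(U) = {θ, ι, κ} ∈ τ_X ✓.
Every preimage lies in τ_X, so f IS continuous.


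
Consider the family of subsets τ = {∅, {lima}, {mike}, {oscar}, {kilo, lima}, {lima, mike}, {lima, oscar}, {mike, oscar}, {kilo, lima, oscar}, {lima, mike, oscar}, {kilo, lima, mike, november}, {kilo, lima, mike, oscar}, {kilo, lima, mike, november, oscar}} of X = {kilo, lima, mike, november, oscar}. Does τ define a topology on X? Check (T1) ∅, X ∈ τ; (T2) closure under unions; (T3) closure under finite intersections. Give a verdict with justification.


τ is NOT a topology on X.

Axiom (T1): ∅ ∈ τ? Yes; X ∈ τ? Yes.
Axiom (T2/T3): check pairwise unions and intersections of members of τ.
Counterexample for (T2): {mike} ∪ {kilo, lima} = {kilo, lima, mike} ∉ τ. Therefore τ is NOT a topology.


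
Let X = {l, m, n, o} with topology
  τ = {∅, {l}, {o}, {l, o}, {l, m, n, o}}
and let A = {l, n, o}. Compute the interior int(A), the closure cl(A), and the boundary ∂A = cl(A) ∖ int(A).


int(A) = {l, o}, cl(A) = {l, m, n, o}, ∂A = {m, n}.

Closed sets in (X, τ) are complements of opens:
  closed(X, τ) = {∅, {m, n}, {l, m, n}, {m, n, o}, {l, m, n, o}}.
int(A) = ⋃ {U ∈ τ : U ⊆ A}. Opens contained in A: ∅, {l}, {o}, {l, o}.
Taking the union of these: int(A) = {l, o}.
cl(A) = ⋂ {C closed : A ⊆ C}. Closed sets containing A: {l, m, n, o}.
Intersecting these: cl(A) = {l, m, n, o}.
∂A = cl(A) ∖ int(A) = {l, m, n, o} ∖ {l, o} = {m, n}.


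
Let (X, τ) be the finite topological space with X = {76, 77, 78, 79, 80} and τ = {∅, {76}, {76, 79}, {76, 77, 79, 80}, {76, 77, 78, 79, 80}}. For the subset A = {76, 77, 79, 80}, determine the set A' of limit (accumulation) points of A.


A' = {77, 78, 79, 80}

For each x ∈ X, list the open sets U ∈ τ with x ∈ U, then check whether U ∩ (A ∖ {x}) ≠ ∅ for every such U.
  x = 76: open {76} ∋ x has {76} ∩ (A ∖ {76}) = ∅, so x is NOT a limit point.
  x = 77: opens ∋ x are {76, 77, 79, 80}, {76, 77, 78, 79, 80}; each meets A ∖ {77}, so x IS a limit point.
  x = 78: opens ∋ x are {76, 77, 78, 79, 80}; each meets A ∖ {78}, so x IS a limit point.
  x = 79: opens ∋ x are {76, 79}, {76, 77, 79, 80}, {76, 77, 78, 79, 80}; each meets A ∖ {79}, so x IS a limit point.
  x = 80: opens ∋ x are {76, 77, 79, 80}, {76, 77, 78, 79, 80}; each meets A ∖ {80}, so x IS a limit point.
Collecting: A' = {77, 78, 79, 80}.


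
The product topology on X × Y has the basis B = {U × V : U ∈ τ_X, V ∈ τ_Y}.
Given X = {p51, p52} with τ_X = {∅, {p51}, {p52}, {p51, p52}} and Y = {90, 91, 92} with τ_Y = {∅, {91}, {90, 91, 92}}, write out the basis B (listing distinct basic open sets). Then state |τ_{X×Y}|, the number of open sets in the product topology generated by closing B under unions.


Basis B = {∅ × ∅, {p51} × {91}, {p52} × {91}, {p51, p52} × {91}, {p51} × {90, 91, 92}, {p52} × {90, 91, 92}, {p51, p52} × {90, 91, 92}}; |τ_{X×Y}| = 9.

Enumerate products U × V with U ∈ τ_X, V ∈ τ_Y (deduplicated):
  ∅ × ∅ = {} (∅)
  {p51} × {91} = {(p51,91)}
  {p52} × {91} = {(p52,91)}
  {p51, p52} × {91} = {(p51,91), (p52,91)}
  {p51} × {90, 91, 92} = {(p51,90), (p51,91), (p51,92)}
  {p52} × {90, 91, 92} = {(p52,90), (p52,91), (p52,92)}
  {p51, p52} × {90, 91, 92} = {(p51,90), (p51,91), (p51,92), (p52,90), (p52,91), (p52,92)}
These 7 distinct sets form the basis B.
Close under arbitrary unions to get τ_{X×Y}; counting gives |τ_{X×Y}| = 9.


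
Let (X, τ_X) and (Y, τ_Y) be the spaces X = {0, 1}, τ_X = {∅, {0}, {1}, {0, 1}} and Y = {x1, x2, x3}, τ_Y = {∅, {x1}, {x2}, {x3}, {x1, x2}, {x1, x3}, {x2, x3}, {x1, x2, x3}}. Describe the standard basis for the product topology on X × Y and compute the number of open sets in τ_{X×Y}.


Basis B = {∅ × ∅, {0} × {x1}, {0} × {x2}, {0} × {x3}, {1} × {x1}, {1} × {x2}, {1} × {x3}, {0} × {x1, x2}, {0} × {x1, x3}, {0, 1} × {x1}, {0} × {x2, x3}, {0, 1} × {x2}, {0, 1} × {x3}, {1} × {x1, x2}, {1} × {x1, x3}, {1} × {x2, x3}, {0} × {x1, x2, x3}, {1} × {x1, x2, x3}, {0, 1} × {x1, x2}, {0, 1} × {x1, x3}, {0, 1} × {x2, x3}, {0, 1} × {x1, x2, x3}}; |τ_{X×Y}| = 64.

Enumerate products U × V with U ∈ τ_X, V ∈ τ_Y (deduplicated):
  ∅ × ∅ = {} (∅)
  {0} × {x1} = {(0,x1)}
  {0} × {x2} = {(0,x2)}
  {0} × {x3} = {(0,x3)}
  {1} × {x1} = {(1,x1)}
  {1} × {x2} = {(1,x2)}
  {1} × {x3} = {(1,x3)}
  {0} × {x1, x2} = {(0,x1), (0,x2)}
  {0} × {x1, x3} = {(0,x1), (0,x3)}
  {0, 1} × {x1} = {(0,x1), (1,x1)}
  {0} × {x2, x3} = {(0,x2), (0,x3)}
  {0, 1} × {x2} = {(0,x2), (1,x2)}
  {0, 1} × {x3} = {(0,x3), (1,x3)}
  {1} × {x1, x2} = {(1,x1), (1,x2)}
  {1} × {x1, x3} = {(1,x1), (1,x3)}
  {1} × {x2, x3} = {(1,x2), (1,x3)}
  {0} × {x1, x2, x3} = {(0,x1), (0,x2), (0,x3)}
  {1} × {x1, x2, x3} = {(1,x1), (1,x2), (1,x3)}
  {0, 1} × {x1, x2} = {(0,x1), (0,x2), (1,x1), (1,x2)}
  {0, 1} × {x1, x3} = {(0,x1), (0,x3), (1,x1), (1,x3)}
  {0, 1} × {x2, x3} = {(0,x2), (0,x3), (1,x2), (1,x3)}
  {0, 1} × {x1, x2, x3} = {(0,x1), (0,x2), (0,x3), (1,x1), (1,x2), (1,x3)}
These 22 distinct sets form the basis B.
Close under arbitrary unions to get τ_{X×Y}; counting gives |τ_{X×Y}| = 64.


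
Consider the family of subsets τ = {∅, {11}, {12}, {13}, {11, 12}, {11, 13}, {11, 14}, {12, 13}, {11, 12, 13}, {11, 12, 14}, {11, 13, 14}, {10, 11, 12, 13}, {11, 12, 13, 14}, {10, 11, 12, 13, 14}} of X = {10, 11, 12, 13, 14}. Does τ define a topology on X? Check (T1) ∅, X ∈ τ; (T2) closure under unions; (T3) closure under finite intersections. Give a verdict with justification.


τ IS a topology on X.

Axiom (T1): ∅ ∈ τ? Yes; X ∈ τ? Yes.
Axiom (T2/T3): check pairwise unions and intersections of members of τ.
All pairwise intersections and unions checked — each lies in τ. Therefore τ satisfies (T1), (T2), (T3): it IS a topology on X.


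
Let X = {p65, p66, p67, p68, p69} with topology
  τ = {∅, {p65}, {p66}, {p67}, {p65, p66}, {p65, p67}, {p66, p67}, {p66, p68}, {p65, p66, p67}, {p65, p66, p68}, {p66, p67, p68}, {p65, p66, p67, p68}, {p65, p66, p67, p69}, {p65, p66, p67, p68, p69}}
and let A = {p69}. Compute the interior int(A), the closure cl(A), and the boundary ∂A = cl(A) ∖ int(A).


int(A) = ∅, cl(A) = {p69}, ∂A = {p69}.

Closed sets in (X, τ) are complements of opens:
  closed(X, τ) = {∅, {p68}, {p69}, {p65, p69}, {p67, p69}, {p68, p69}, {p65, p67, p69}, {p65, p68, p69}, {p66, p68, p69}, {p67, p68, p69}, {p65, p66, p68, p69}, {p65, p67, p68, p69}, {p66, p67, p68, p69}, {p65, p66, p67, p68, p69}}.
int(A) = ⋃ {U ∈ τ : U ⊆ A}. Opens contained in A: ∅.
Taking the union of these: int(A) = ∅.
cl(A) = ⋂ {C closed : A ⊆ C}. Closed sets containing A: {p69}, {p65, p69}, {p67, p69}, {p68, p69}, {p65, p67, p69}, {p65, p68, p69}, {p66, p68, p69}, {p67, p68, p69}, {p65, p66, p68, p69}, {p65, p67, p68, p69}, {p66, p67, p68, p69}, {p65, p66, p67, p68, p69}.
Intersecting these: cl(A) = {p69}.
∂A = cl(A) ∖ int(A) = {p69} ∖ ∅ = {p69}.


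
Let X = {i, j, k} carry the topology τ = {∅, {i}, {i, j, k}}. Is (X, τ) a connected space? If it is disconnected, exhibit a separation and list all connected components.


(X, τ) is connected.

Find clopen sets (U ∈ τ with X ∖ U ∈ τ):
  U = ∅, X ∖ U = {i, j, k} — both open, so U is clopen.
  U = {i, j, k}, X ∖ U = ∅ — both open, so U is clopen.
Only trivial clopens (∅ and X) exist, so (X, τ) is connected.
Compute connected components by grouping points that agree on all clopens:
  component: {i, j, k}


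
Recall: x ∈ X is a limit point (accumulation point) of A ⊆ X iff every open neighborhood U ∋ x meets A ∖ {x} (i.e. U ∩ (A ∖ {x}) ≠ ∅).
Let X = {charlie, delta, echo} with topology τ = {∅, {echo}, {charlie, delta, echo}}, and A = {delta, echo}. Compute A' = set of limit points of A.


A' = {charlie, delta}

For each x ∈ X, list the open sets U ∈ τ with x ∈ U, then check whether U ∩ (A ∖ {x}) ≠ ∅ for every such U.
  x = charlie: opens ∋ x are {charlie, delta, echo}; each meets A ∖ {charlie}, so x IS a limit point.
  x = delta: opens ∋ x are {charlie, delta, echo}; each meets A ∖ {delta}, so x IS a limit point.
  x = echo: open {echo} ∋ x has {echo} ∩ (A ∖ {echo}) = ∅, so x is NOT a limit point.
Collecting: A' = {charlie, delta}.


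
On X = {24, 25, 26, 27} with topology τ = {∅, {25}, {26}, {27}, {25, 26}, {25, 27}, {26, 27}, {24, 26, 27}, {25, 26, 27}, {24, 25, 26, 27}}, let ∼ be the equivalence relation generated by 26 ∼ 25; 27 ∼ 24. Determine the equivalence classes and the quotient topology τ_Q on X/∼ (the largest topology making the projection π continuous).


X/∼ = {[24=27], [25=26]}; |τ_Q| = 3.

Equivalence classes: [24=27], [25=26].
Quotient map π: X → X/∼ sends 24 ↦ [24=27], 25 ↦ [25=26], 26 ↦ [25=26], 27 ↦ [24=27].
For each subset V ⊆ X/∼, compute π^{-1}(V) ⊆ X and check whether π^{-1}(V) ∈ τ. V is open in τ_Q iff π^{-1}(V) ∈ τ.
  V = {}: π^{-1}(V) = ∅ ∈ τ ✓.
  V = {[24=27]}: π^{-1}(V) = {24, 27} ∉ τ ✗.
  V = {[25=26]}: π^{-1}(V) = {25, 26} ∈ τ ✓.
  V = {[24=27], [25=26]}: π^{-1}(V) = {24, 25, 26, 27} ∈ τ ✓.
Open sets in the quotient: τ_Q = {{}, {[25=26]}, {[24=27], [25=26]}} (3 elements).


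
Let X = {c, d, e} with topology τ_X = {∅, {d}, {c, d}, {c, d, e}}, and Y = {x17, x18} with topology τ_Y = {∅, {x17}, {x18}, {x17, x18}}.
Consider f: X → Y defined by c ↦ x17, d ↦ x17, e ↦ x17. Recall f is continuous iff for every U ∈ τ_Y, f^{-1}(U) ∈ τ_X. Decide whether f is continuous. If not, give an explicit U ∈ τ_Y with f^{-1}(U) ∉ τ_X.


f IS continuous.

Compute f^{-1}(U) for each U ∈ τ_Y:
  U = ∅: f^{-1}(U) = ∅ ∈ τ_X ✓.
  U = {x17}: f^{-1}(U) = {c, d, e} ∈ τ_X ✓.
  U = {x18}: f^{-1}(U) = ∅ ∈ τ_X ✓.
  U = {x17, x18}: f^{-1}(U) = {c, d, e} ∈ τ_X ✓.
Every preimage lies in τ_X, so f IS continuous.


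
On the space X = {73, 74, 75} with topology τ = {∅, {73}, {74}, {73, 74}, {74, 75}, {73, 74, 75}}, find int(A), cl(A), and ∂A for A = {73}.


int(A) = {73}, cl(A) = {73}, ∂A = ∅.

Closed sets in (X, τ) are complements of opens:
  closed(X, τ) = {∅, {73}, {75}, {73, 75}, {74, 75}, {73, 74, 75}}.
int(A) = ⋃ {U ∈ τ : U ⊆ A}. Opens contained in A: ∅, {73}.
Taking the union of these: int(A) = {73}.
cl(A) = ⋂ {C closed : A ⊆ C}. Closed sets containing A: {73}, {73, 75}, {73, 74, 75}.
Intersecting these: cl(A) = {73}.
∂A = cl(A) ∖ int(A) = {73} ∖ {73} = ∅.


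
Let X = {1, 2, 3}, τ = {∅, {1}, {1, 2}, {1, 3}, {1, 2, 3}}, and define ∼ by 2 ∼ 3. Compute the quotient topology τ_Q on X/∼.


X/∼ = {[1], [2=3]}; |τ_Q| = 3.

Equivalence classes: [1], [2=3].
Quotient map π: X → X/∼ sends 1 ↦ [1], 2 ↦ [2=3], 3 ↦ [2=3].
For each subset V ⊆ X/∼, compute π^{-1}(V) ⊆ X and check whether π^{-1}(V) ∈ τ. V is open in τ_Q iff π^{-1}(V) ∈ τ.
  V = {}: π^{-1}(V) = ∅ ∈ τ ✓.
  V = {[1]}: π^{-1}(V) = {1} ∈ τ ✓.
  V = {[2=3]}: π^{-1}(V) = {2, 3} ∉ τ ✗.
  V = {[1], [2=3]}: π^{-1}(V) = {1, 2, 3} ∈ τ ✓.
Open sets in the quotient: τ_Q = {{}, {[1]}, {[1], [2=3]}} (3 elements).


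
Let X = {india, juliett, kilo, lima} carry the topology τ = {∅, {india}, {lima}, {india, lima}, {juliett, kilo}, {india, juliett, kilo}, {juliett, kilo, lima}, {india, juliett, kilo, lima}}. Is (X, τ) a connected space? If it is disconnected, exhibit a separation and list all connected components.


(X, τ) is disconnected; components = [{india}, {lima}, {juliett, kilo}].

Find clopen sets (U ∈ τ with X ∖ U ∈ τ):
  U = ∅, X ∖ U = {india, juliett, kilo, lima} — both open, so U is clopen.
  U = {india}, X ∖ U = {juliett, kilo, lima} — both open, so U is clopen.
  U = {lima}, X ∖ U = {india, juliett, kilo} — both open, so U is clopen.
  U = {india, lima}, X ∖ U = {juliett, kilo} — both open, so U is clopen.
  U = {juliett, kilo}, X ∖ U = {india, lima} — both open, so U is clopen.
  U = {india, juliett, kilo}, X ∖ U = {lima} — both open, so U is clopen.
  U = {juliett, kilo, lima}, X ∖ U = {india} — both open, so U is clopen.
  U = {india, juliett, kilo, lima}, X ∖ U = ∅ — both open, so U is clopen.
Nontrivial clopen(s) exist: e.g. {juliett, kilo, lima}. So (X, τ) is disconnected.
Compute connected components by grouping points that agree on all clopens:
  component: {india}
  component: {lima}
  component: {juliett, kilo}


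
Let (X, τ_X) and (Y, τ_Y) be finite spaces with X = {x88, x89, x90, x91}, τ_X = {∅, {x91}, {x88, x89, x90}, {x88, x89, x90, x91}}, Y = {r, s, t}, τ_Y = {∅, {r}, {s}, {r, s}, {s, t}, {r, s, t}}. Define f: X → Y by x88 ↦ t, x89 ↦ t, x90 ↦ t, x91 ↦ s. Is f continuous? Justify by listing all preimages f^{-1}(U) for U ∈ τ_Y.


f IS continuous.

Compute f^{-1}(U) for each U ∈ τ_Y:
  U = ∅: f^{-1}(U) = ∅ ∈ τ_X ✓.
  U = {r}: f^{-1}(U) = ∅ ∈ τ_X ✓.
  U = {s}: f^{-1}(U) = {x91} ∈ τ_X ✓.
  U = {r, s}: f^{-1}(U) = {x91} ∈ τ_X ✓.
  U = {s, t}: f^{-1}(U) = {x88, x89, x90, x91} ∈ τ_X ✓.
  U = {r, s, t}: f^{-1}(U) = {x88, x89, x90, x91} ∈ τ_X ✓.
Every preimage lies in τ_X, so f IS continuous.


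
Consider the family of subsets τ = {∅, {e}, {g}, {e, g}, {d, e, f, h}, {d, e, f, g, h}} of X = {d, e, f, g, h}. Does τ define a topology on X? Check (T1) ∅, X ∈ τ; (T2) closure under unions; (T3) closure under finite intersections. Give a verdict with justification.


τ IS a topology on X.

Axiom (T1): ∅ ∈ τ? Yes; X ∈ τ? Yes.
Axiom (T2/T3): check pairwise unions and intersections of members of τ.
All pairwise intersections and unions checked — each lies in τ. Therefore τ satisfies (T1), (T2), (T3): it IS a topology on X.


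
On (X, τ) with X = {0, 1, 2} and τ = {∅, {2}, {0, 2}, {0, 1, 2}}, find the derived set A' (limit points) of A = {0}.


A' = {1}

For each x ∈ X, list the open sets U ∈ τ with x ∈ U, then check whether U ∩ (A ∖ {x}) ≠ ∅ for every such U.
  x = 0: open {0, 2} ∋ x has {0, 2} ∩ (A ∖ {0}) = ∅, so x is NOT a limit point.
  x = 1: opens ∋ x are {0, 1, 2}; each meets A ∖ {1}, so x IS a limit point.
  x = 2: open {2} ∋ x has {2} ∩ (A ∖ {2}) = ∅, so x is NOT a limit point.
Collecting: A' = {1}.


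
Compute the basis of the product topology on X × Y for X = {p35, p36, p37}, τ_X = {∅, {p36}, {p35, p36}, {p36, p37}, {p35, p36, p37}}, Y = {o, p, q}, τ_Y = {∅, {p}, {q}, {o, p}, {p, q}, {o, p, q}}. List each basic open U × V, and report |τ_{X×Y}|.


Basis B = {∅ × ∅, {p36} × {p}, {p36} × {q}, {p35, p36} × {p}, {p35, p36} × {q}, {p36} × {o, p}, {p36} × {p, q}, {p36, p37} × {p}, {p36, p37} × {q}, {p35, p36, p37} × {p}, {p35, p36, p37} × {q}, {p36} × {o, p, q}, {p35, p36} × {o, p}, {p35, p36} × {p, q}, {p36, p37} × {o, p}, {p36, p37} × {p, q}, {p35, p36} × {o, p, q}, {p35, p36, p37} × {o, p}, {p35, p36, p37} × {p, q}, {p36, p37} × {o, p, q}, {p35, p36, p37} × {o, p, q}}; |τ_{X×Y}| = 70.

Enumerate products U × V with U ∈ τ_X, V ∈ τ_Y (deduplicated):
  ∅ × ∅ = {} (∅)
  {p36} × {p} = {(p36,p)}
  {p36} × {q} = {(p36,q)}
  {p35, p36} × {p} = {(p35,p), (p36,p)}
  {p35, p36} × {q} = {(p35,q), (p36,q)}
  {p36} × {o, p} = {(p36,o), (p36,p)}
  {p36} × {p, q} = {(p36,p), (p36,q)}
  {p36, p37} × {p} = {(p36,p), (p37,p)}
  {p36, p37} × {q} = {(p36,q), (p37,q)}
  {p35, p36, p37} × {p} = {(p35,p), (p36,p), (p37,p)}
  {p35, p36, p37} × {q} = {(p35,q), (p36,q), (p37,q)}
  {p36} × {o, p, q} = {(p36,o), (p36,p), (p36,q)}
  {p35, p36} × {o, p} = {(p35,o), (p35,p), (p36,o), (p36,p)}
  {p35, p36} × {p, q} = {(p35,p), (p35,q), (p36,p), (p36,q)}
  {p36, p37} × {o, p} = {(p36,o), (p36,p), (p37,o), (p37,p)}
  {p36, p37} × {p, q} = {(p36,p), (p36,q), (p37,p), (p37,q)}
  {p35, p36} × {o, p, q} = {(p35,o), (p35,p), (p35,q), (p36,o), (p36,p), (p36,q)}
  {p35, p36, p37} × {o, p} = {(p35,o), (p35,p), (p36,o), (p36,p), (p37,o), (p37,p)}
  {p35, p36, p37} × {p, q} = {(p35,p), (p35,q), (p36,p), (p36,q), (p37,p), (p37,q)}
  {p36, p37} × {o, p, q} = {(p36,o), (p36,p), (p36,q), (p37,o), (p37,p), (p37,q)}
  {p35, p36, p37} × {o, p, q} = {(p35,o), (p35,p), (p35,q), (p36,o), (p36,p), (p36,q), (p37,o), (p37,p), (p37,q)}
These 21 distinct sets form the basis B.
Close under arbitrary unions to get τ_{X×Y}; counting gives |τ_{X×Y}| = 70.


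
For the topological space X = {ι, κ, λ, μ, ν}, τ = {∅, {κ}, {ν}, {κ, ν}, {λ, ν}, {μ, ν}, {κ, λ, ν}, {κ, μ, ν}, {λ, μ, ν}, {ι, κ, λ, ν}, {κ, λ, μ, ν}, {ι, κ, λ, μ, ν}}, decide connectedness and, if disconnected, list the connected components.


(X, τ) is connected.

Find clopen sets (U ∈ τ with X ∖ U ∈ τ):
  U = ∅, X ∖ U = {ι, κ, λ, μ, ν} — both open, so U is clopen.
  U = {ι, κ, λ, μ, ν}, X ∖ U = ∅ — both open, so U is clopen.
Only trivial clopens (∅ and X) exist, so (X, τ) is connected.
Compute connected components by grouping points that agree on all clopens:
  component: {ι, κ, λ, μ, ν}


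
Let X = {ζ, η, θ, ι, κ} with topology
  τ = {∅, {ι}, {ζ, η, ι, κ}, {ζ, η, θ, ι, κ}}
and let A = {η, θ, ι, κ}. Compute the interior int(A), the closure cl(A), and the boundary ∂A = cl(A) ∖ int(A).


int(A) = {ι}, cl(A) = {ζ, η, θ, ι, κ}, ∂A = {ζ, η, θ, κ}.

Closed sets in (X, τ) are complements of opens:
  closed(X, τ) = {∅, {θ}, {ζ, η, θ, κ}, {ζ, η, θ, ι, κ}}.
int(A) = ⋃ {U ∈ τ : U ⊆ A}. Opens contained in A: ∅, {ι}.
Taking the union of these: int(A) = {ι}.
cl(A) = ⋂ {C closed : A ⊆ C}. Closed sets containing A: {ζ, η, θ, ι, κ}.
Intersecting these: cl(A) = {ζ, η, θ, ι, κ}.
∂A = cl(A) ∖ int(A) = {ζ, η, θ, ι, κ} ∖ {ι} = {ζ, η, θ, κ}.


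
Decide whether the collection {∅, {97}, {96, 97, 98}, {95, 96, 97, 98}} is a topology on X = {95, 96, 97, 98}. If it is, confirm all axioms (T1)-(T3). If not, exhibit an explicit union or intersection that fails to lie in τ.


τ IS a topology on X.

Axiom (T1): ∅ ∈ τ? Yes; X ∈ τ? Yes.
Axiom (T2/T3): check pairwise unions and intersections of members of τ.
All pairwise intersections and unions checked — each lies in τ. Therefore τ satisfies (T1), (T2), (T3): it IS a topology on X.


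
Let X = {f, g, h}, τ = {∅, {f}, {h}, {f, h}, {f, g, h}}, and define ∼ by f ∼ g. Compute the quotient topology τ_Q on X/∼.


X/∼ = {[f=g], [h]}; |τ_Q| = 3.

Equivalence classes: [f=g], [h].
Quotient map π: X → X/∼ sends f ↦ [f=g], g ↦ [f=g], h ↦ [h].
For each subset V ⊆ X/∼, compute π^{-1}(V) ⊆ X and check whether π^{-1}(V) ∈ τ. V is open in τ_Q iff π^{-1}(V) ∈ τ.
  V = {}: π^{-1}(V) = ∅ ∈ τ ✓.
  V = {[f=g]}: π^{-1}(V) = {f, g} ∉ τ ✗.
  V = {[h]}: π^{-1}(V) = {h} ∈ τ ✓.
  V = {[f=g], [h]}: π^{-1}(V) = {f, g, h} ∈ τ ✓.
Open sets in the quotient: τ_Q = {{}, {[h]}, {[f=g], [h]}} (3 elements).


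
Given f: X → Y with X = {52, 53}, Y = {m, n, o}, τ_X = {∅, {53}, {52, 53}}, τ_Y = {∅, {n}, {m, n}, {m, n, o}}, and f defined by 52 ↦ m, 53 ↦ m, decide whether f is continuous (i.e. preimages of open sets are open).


f IS continuous.

Compute f^{-1}(U) for each U ∈ τ_Y:
  U = ∅: f^{-1}(U) = ∅ ∈ τ_X ✓.
  U = {n}: f^{-1}(U) = ∅ ∈ τ_X ✓.
  U = {m, n}: f^{-1}(U) = {52, 53} ∈ τ_X ✓.
  U = {m, n, o}: f^{-1}(U) = {52, 53} ∈ τ_X ✓.
Every preimage lies in τ_X, so f IS continuous.


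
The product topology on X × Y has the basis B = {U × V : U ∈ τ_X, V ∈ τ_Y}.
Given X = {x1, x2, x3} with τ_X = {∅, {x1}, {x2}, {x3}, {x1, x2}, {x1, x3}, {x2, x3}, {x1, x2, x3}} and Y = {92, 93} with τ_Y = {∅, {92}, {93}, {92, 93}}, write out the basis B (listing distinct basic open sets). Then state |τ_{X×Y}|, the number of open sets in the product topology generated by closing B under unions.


Basis B = {∅ × ∅, {x1} × {92}, {x1} × {93}, {x2} × {92}, {x2} × {93}, {x3} × {92}, {x3} × {93}, {x1} × {92, 93}, {x1, x2} × {92}, {x1, x3} × {92}, {x1, x2} × {93}, {x1, x3} × {93}, {x2} × {92, 93}, {x2, x3} × {92}, {x2, x3} × {93}, {x3} × {92, 93}, {x1, x2, x3} × {92}, {x1, x2, x3} × {93}, {x1, x2} × {92, 93}, {x1, x3} × {92, 93}, {x2, x3} × {92, 93}, {x1, x2, x3} × {92, 93}}; |τ_{X×Y}| = 64.

Enumerate products U × V with U ∈ τ_X, V ∈ τ_Y (deduplicated):
  ∅ × ∅ = {} (∅)
  {x1} × {92} = {(x1,92)}
  {x1} × {93} = {(x1,93)}
  {x2} × {92} = {(x2,92)}
  {x2} × {93} = {(x2,93)}
  {x3} × {92} = {(x3,92)}
  {x3} × {93} = {(x3,93)}
  {x1} × {92, 93} = {(x1,92), (x1,93)}
  {x1, x2} × {92} = {(x1,92), (x2,92)}
  {x1, x3} × {92} = {(x1,92), (x3,92)}
  {x1, x2} × {93} = {(x1,93), (x2,93)}
  {x1, x3} × {93} = {(x1,93), (x3,93)}
  {x2} × {92, 93} = {(x2,92), (x2,93)}
  {x2, x3} × {92} = {(x2,92), (x3,92)}
  {x2, x3} × {93} = {(x2,93), (x3,93)}
  {x3} × {92, 93} = {(x3,92), (x3,93)}
  {x1, x2, x3} × {92} = {(x1,92), (x2,92), (x3,92)}
  {x1, x2, x3} × {93} = {(x1,93), (x2,93), (x3,93)}
  {x1, x2} × {92, 93} = {(x1,92), (x1,93), (x2,92), (x2,93)}
  {x1, x3} × {92, 93} = {(x1,92), (x1,93), (x3,92), (x3,93)}
  {x2, x3} × {92, 93} = {(x2,92), (x2,93), (x3,92), (x3,93)}
  {x1, x2, x3} × {92, 93} = {(x1,92), (x1,93), (x2,92), (x2,93), (x3,92), (x3,93)}
These 22 distinct sets form the basis B.
Close under arbitrary unions to get τ_{X×Y}; counting gives |τ_{X×Y}| = 64.


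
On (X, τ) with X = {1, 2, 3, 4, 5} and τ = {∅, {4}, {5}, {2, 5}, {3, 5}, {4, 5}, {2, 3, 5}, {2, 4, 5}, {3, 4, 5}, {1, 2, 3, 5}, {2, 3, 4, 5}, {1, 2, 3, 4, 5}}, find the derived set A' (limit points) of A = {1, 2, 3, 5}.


A' = {1, 2, 3}

For each x ∈ X, list the open sets U ∈ τ with x ∈ U, then check whether U ∩ (A ∖ {x}) ≠ ∅ for every such U.
  x = 1: opens ∋ x are {1, 2, 3, 5}, {1, 2, 3, 4, 5}; each meets A ∖ {1}, so x IS a limit point.
  x = 2: opens ∋ x are {2, 5}, {2, 3, 5}, {2, 4, 5}, {1, 2, 3, 5}, {2, 3, 4, 5}, {1, 2, 3, 4, 5}; each meets A ∖ {2}, so x IS a limit point.
  x = 3: opens ∋ x are {3, 5}, {2, 3, 5}, {3, 4, 5}, {1, 2, 3, 5}, {2, 3, 4, 5}, {1, 2, 3, 4, 5}; each meets A ∖ {3}, so x IS a limit point.
  x = 4: open {4} ∋ x has {4} ∩ (A ∖ {4}) = ∅, so x is NOT a limit point.
  x = 5: open {5} ∋ x has {5} ∩ (A ∖ {5}) = ∅, so x is NOT a limit point.
Collecting: A' = {1, 2, 3}.


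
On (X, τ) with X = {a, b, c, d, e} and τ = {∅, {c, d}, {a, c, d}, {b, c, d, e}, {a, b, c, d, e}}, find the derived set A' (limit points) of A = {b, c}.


A' = {a, b, d, e}

For each x ∈ X, list the open sets U ∈ τ with x ∈ U, then check whether U ∩ (A ∖ {x}) ≠ ∅ for every such U.
  x = a: opens ∋ x are {a, c, d}, {a, b, c, d, e}; each meets A ∖ {a}, so x IS a limit point.
  x = b: opens ∋ x are {b, c, d, e}, {a, b, c, d, e}; each meets A ∖ {b}, so x IS a limit point.
  x = c: open {c, d} ∋ x has {c, d} ∩ (A ∖ {c}) = ∅, so x is NOT a limit point.
  x = d: opens ∋ x are {c, d}, {a, c, d}, {b, c, d, e}, {a, b, c, d, e}; each meets A ∖ {d}, so x IS a limit point.
  x = e: opens ∋ x are {b, c, d, e}, {a, b, c, d, e}; each meets A ∖ {e}, so x IS a limit point.
Collecting: A' = {a, b, d, e}.


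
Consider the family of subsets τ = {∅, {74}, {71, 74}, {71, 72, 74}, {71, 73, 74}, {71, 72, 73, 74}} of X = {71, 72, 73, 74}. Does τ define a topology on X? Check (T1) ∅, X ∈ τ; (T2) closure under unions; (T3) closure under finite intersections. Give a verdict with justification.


τ IS a topology on X.

Axiom (T1): ∅ ∈ τ? Yes; X ∈ τ? Yes.
Axiom (T2/T3): check pairwise unions and intersections of members of τ.
All pairwise intersections and unions checked — each lies in τ. Therefore τ satisfies (T1), (T2), (T3): it IS a topology on X.
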